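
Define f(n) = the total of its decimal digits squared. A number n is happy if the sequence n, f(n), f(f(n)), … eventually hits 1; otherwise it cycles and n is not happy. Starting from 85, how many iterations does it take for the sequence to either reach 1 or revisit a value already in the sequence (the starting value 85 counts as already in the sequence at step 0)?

85 → 8² + 5² = 89
89 → 8² + 9² = 145
145 → 1² + 4² + 5² = 42
42 → 4² + 2² = 20
20 → 2² + 0² = 4
4 → 4² = 16
16 → 1² + 6² = 37
37 → 3² + 7² = 58
58 → 5² + 8² = 89  — 89 repeats.
That took 9 steps.

9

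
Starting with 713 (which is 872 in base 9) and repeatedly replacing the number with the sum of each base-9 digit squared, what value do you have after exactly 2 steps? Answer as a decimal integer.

713 = (8,7,2)_9 → 8² + 7² + 2² = 117
117 = (1,4,0)_9 → 1² + 4² + 0² = 17

17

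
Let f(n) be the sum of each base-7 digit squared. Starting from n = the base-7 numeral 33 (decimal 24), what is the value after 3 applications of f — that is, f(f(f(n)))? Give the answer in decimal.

24 = (3,3)_7 → 3² + 3² = 9 + 9 = 18
18 = (2,4)_7 → 2² + 4² = 4 + 16 = 20
20 = (2,6)_7 → 2² + 6² = 4 + 36 = 40

40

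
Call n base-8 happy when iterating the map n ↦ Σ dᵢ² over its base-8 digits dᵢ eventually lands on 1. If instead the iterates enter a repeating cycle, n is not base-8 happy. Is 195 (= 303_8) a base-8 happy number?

base-8 happy

195 = (3,0,3)_8 → 3² + 0² + 3² = 9 + 0 + 9 = 18
18 = (2,2)_8 → 2² + 2² = 4 + 4 = 8
8 = (1,0)_8 → 1² + 0² = 1 + 0 = 1  — reached 1.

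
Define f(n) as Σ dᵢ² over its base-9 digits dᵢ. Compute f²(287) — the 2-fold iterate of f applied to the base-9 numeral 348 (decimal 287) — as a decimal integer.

65

287 = (3,4,8)_9 → 3² + 4² + 8² = 9 + 16 + 64 = 89
89 = (1,0,8)_9 → 1² + 0² + 8² = 1 + 0 + 64 = 65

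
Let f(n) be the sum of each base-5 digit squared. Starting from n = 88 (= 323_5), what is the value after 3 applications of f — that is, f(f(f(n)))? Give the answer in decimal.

88 = (3,2,3)_5 → 3² + 2² + 3² = 9 + 4 + 9 = 22
22 = (4,2)_5 → 4² + 2² = 16 + 4 = 20
20 = (4,0)_5 → 4² + 0² = 16 + 0 = 16

16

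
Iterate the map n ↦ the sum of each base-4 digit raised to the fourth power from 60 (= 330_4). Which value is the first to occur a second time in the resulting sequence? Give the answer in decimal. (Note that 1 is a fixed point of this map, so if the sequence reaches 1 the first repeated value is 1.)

81

60 = (3,3,0)_4 → 3⁴ + 3⁴ + 0⁴ = 81 + 81 + 0 = 162
162 = (2,2,0,2)_4 → 2⁴ + 2⁴ + 0⁴ + 2⁴ = 16 + 16 + 0 + 16 = 48
48 = (3,0,0)_4 → 3⁴ + 0⁴ + 0⁴ = 81 + 0 + 0 = 81
81 = (1,1,0,1)_4 → 1⁴ + 1⁴ + 0⁴ + 1⁴ = 1 + 1 + 0 + 1 = 3
3 = (3)_4 → 3⁴ = 81  — 81 already appeared earlier.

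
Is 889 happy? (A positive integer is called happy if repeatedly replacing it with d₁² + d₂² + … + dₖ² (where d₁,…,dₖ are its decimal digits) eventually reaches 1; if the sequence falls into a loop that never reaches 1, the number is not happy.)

889 → 8² + 8² + 9² = 209
209 → 2² + 0² + 9² = 85
85 → 8² + 5² = 89
89 → 8² + 9² = 145
145 → 1² + 4² + 5² = 42
42 → 4² + 2² = 20
20 → 2² + 0² = 4
4 → 4² = 16
16 → 1² + 6² = 37
37 → 3² + 7² = 58
58 → 5² + 8² = 89  — 89 already seen; the sequence cycles without reaching 1.

not happy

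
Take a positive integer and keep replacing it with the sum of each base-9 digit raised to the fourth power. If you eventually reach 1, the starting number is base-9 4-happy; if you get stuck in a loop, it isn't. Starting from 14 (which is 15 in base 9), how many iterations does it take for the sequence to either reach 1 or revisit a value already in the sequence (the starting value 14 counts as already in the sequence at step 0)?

14 = (1,5)_9 → 1⁴ + 5⁴ = 1 + 625 = 626
626 = (7,6,5)_9 → 7⁴ + 6⁴ + 5⁴ = 2401 + 1296 + 625 = 4322
4322 = (5,8,3,2)_9 → 5⁴ + 8⁴ + 3⁴ + 2⁴ = 625 + 4096 + 81 + 16 = 4818
4818 = (6,5,4,3)_9 → 6⁴ + 5⁴ + 4⁴ + 3⁴ = 1296 + 625 + 256 + 81 = 2258
2258 = (3,0,7,8)_9 → 3⁴ + 0⁴ + 7⁴ + 8⁴ = 81 + 0 + 2401 + 4096 = 6578
6578 = (1,0,0,1,8)_9 → 1⁴ + 0⁴ + 0⁴ + 1⁴ + 8⁴ = 1 + 0 + 0 + 1 + 4096 = 4098
4098 = (5,5,5,3)_9 → 5⁴ + 5⁴ + 5⁴ + 3⁴ = 625 + 625 + 625 + 81 = 1956
1956 = (2,6,1,3)_9 → 2⁴ + 6⁴ + 1⁴ + 3⁴ = 16 + 1296 + 1 + 81 = 1394
1394 = (1,8,1,8)_9 → 1⁴ + 8⁴ + 1⁴ + 8⁴ = 1 + 4096 + 1 + 4096 = 8194
8194 = (1,2,2,1,4)_9 → 1⁴ + 2⁴ + 2⁴ + 1⁴ + 4⁴ = 1 + 16 + 16 + 1 + 256 = 290
290 = (3,5,2)_9 → 3⁴ + 5⁴ + 2⁴ = 81 + 625 + 16 = 722
722 = (8,8,2)_9 → 8⁴ + 8⁴ + 2⁴ = 4096 + 4096 + 16 = 8208
8208 = (1,2,2,3,0)_9 → 1⁴ + 2⁴ + 2⁴ + 3⁴ + 0⁴ = 1 + 16 + 16 + 81 + 0 = 114
114 = (1,3,6)_9 → 1⁴ + 3⁴ + 6⁴ = 1 + 81 + 1296 = 1378
1378 = (1,8,0,1)_9 → 1⁴ + 8⁴ + 0⁴ + 1⁴ = 1 + 4096 + 0 + 1 = 4098  — 4098 repeats.
That took 15 steps.

15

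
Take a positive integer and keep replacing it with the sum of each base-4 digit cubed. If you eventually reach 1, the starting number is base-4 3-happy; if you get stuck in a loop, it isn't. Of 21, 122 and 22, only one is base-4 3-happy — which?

22

21: 21 → 3 → 27 → 36 → 9 → 9  — repeats 9 (not base-4 3-happy)
122: 122 → 44 → 35 → 35  — repeats 35 (not base-4 3-happy)
22: 22 → 10 → 16 → 1  — reaches 1 (base-4 3-happy)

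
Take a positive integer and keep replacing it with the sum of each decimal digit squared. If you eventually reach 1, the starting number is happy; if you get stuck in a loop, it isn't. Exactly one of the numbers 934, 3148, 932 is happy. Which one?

934: 934 → 106 → 37 → 58 → 89 → 145 → 42 → 20 → 4 → 16 → 37  — repeats 37 (not happy)
3148: 3148 → 90 → 81 → 65 → 61 → 37 → 58 → 89 → 145 → 42 → 20 → 4 → 16 → 37  — repeats 37 (not happy)
932: 932 → 94 → 97 → 130 → 10 → 1  — reaches 1 (happy)

932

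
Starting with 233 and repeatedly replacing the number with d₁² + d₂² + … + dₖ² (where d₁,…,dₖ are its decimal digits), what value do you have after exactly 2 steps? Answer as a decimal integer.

233 → 2² + 3² + 3² = 22
22 → 2² + 2² = 8

8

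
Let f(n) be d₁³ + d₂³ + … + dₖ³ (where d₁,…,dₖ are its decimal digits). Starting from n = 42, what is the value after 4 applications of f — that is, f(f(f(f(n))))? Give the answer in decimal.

153

42 → 4³ + 2³ = 72
72 → 7³ + 2³ = 351
351 → 3³ + 5³ + 1³ = 153
153 → 1³ + 5³ + 3³ = 153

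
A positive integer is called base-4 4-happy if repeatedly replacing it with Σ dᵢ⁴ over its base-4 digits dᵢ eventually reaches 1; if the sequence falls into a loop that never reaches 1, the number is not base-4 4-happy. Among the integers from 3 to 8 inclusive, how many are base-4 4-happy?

3: 3 → 81 → 3  — not base-4 4-happy
4: 4 → 1  — base-4 4-happy
5: 5 → 2 → 16 → 1  — base-4 4-happy
6: 6 → 17 → 2 → 16 → 1  — base-4 4-happy
7: 7 → 82 → 18 → 17 → 2 → 16 → 1  — base-4 4-happy
8: 8 → 16 → 1  — base-4 4-happy
base-4 4-happy: 4, 5, 6, 7, 8

5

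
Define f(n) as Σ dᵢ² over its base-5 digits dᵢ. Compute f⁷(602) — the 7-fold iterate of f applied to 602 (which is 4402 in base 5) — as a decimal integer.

602 = (4,4,0,2)_5 → 4² + 4² + 0² + 2² = 36
36 = (1,2,1)_5 → 1² + 2² + 1² = 6
6 = (1,1)_5 → 1² + 1² = 2
2 = (2)_5 → 2² = 4
4 = (4)_5 → 4² = 16
16 = (3,1)_5 → 3² + 1² = 10
10 = (2,0)_5 → 2² + 0² = 4

4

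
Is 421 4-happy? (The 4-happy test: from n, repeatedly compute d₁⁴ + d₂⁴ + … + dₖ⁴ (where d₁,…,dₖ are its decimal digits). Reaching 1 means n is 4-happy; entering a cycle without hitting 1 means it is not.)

421 → 273
273 → 2498
2498 → 10929
10929 → 13139
13139 → 6725
6725 → 4338
4338 → 4514
4514 → 1138
1138 → 4179
4179 → 9219
9219 → 13139  — 13139 already seen; the sequence cycles without reaching 1.

not 4-happy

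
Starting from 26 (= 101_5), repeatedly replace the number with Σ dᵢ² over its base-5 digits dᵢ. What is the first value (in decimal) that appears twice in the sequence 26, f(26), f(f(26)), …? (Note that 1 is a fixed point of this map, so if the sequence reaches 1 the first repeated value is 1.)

4

26 = (1,0,1)_5 → 1² + 0² + 1² = 1 + 0 + 1 = 2
2 = (2)_5 → 2² = 4
4 = (4)_5 → 4² = 16
16 = (3,1)_5 → 3² + 1² = 9 + 1 = 10
10 = (2,0)_5 → 2² + 0² = 4 + 0 = 4  — 4 already appeared earlier.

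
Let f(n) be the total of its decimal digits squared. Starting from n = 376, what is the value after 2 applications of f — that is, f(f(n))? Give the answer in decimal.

376 → 94
94 → 97

97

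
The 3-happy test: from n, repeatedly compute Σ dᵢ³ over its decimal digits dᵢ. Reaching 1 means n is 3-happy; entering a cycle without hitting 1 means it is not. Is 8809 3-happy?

not 3-happy

8809 → 8³ + 8³ + 0³ + 9³ = 1753
1753 → 1³ + 7³ + 5³ + 3³ = 496
496 → 4³ + 9³ + 6³ = 1009
1009 → 1³ + 0³ + 0³ + 9³ = 730
730 → 7³ + 3³ + 0³ = 370
370 → 3³ + 7³ + 0³ = 370  — 370 already seen; the sequence cycles without reaching 1.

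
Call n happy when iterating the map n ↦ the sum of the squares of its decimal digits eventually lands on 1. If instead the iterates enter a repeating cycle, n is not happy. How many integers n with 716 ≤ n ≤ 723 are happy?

1

716: 716 → 86 → 100 → 1  (reaches 1)
717: 717 → 99 → 162 → 41 → 17 → 50 → 25 → 29 → 85 → 89 → 145 → 42 → 20 → 4 → 16 → 37 → 58 → 89  (repeats 89)
718: 718 → 114 → 18 → 65 → 61 → 37 → 58 → 89 → 145 → 42 → 20 → 4 → 16 → 37  (repeats 37)
719: 719 → 131 → 11 → 2 → 4 → 16 → 37 → 58 → 89 → 145 → 42 → 20 → 4  (repeats 4)
720: 720 → 53 → 34 → 25 → 29 → 85 → 89 → 145 → 42 → 20 → 4 → 16 → 37 → 58 → 89  (repeats 89)
721: 721 → 54 → 41 → 17 → 50 → 25 → 29 → 85 → 89 → 145 → 42 → 20 → 4 → 16 → 37 → 58 → 89  (repeats 89)
722: 722 → 57 → 74 → 65 → 61 → 37 → 58 → 89 → 145 → 42 → 20 → 4 → 16 → 37  (repeats 37)
723: 723 → 62 → 40 → 16 → 37 → 58 → 89 → 145 → 42 → 20 → 4 → 16  (repeats 16)
happy: 716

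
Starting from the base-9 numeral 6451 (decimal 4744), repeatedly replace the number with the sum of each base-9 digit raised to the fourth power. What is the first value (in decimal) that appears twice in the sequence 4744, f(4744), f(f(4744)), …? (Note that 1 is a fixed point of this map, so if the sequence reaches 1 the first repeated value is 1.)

4744 = (6,4,5,1)_9 → 6⁴ + 4⁴ + 5⁴ + 1⁴ = 1296 + 256 + 625 + 1 = 2178
2178 = (2,8,8,0)_9 → 2⁴ + 8⁴ + 8⁴ + 0⁴ = 16 + 4096 + 4096 + 0 = 8208
8208 = (1,2,2,3,0)_9 → 1⁴ + 2⁴ + 2⁴ + 3⁴ + 0⁴ = 1 + 16 + 16 + 81 + 0 = 114
114 = (1,3,6)_9 → 1⁴ + 3⁴ + 6⁴ = 1 + 81 + 1296 = 1378
1378 = (1,8,0,1)_9 → 1⁴ + 8⁴ + 0⁴ + 1⁴ = 1 + 4096 + 0 + 1 = 4098
4098 = (5,5,5,3)_9 → 5⁴ + 5⁴ + 5⁴ + 3⁴ = 625 + 625 + 625 + 81 = 1956
1956 = (2,6,1,3)_9 → 2⁴ + 6⁴ + 1⁴ + 3⁴ = 16 + 1296 + 1 + 81 = 1394
1394 = (1,8,1,8)_9 → 1⁴ + 8⁴ + 1⁴ + 8⁴ = 1 + 4096 + 1 + 4096 = 8194
8194 = (1,2,2,1,4)_9 → 1⁴ + 2⁴ + 2⁴ + 1⁴ + 4⁴ = 1 + 16 + 16 + 1 + 256 = 290
290 = (3,5,2)_9 → 3⁴ + 5⁴ + 2⁴ = 81 + 625 + 16 = 722
722 = (8,8,2)_9 → 8⁴ + 8⁴ + 2⁴ = 4096 + 4096 + 16 = 8208  — 8208 already appeared earlier.

8208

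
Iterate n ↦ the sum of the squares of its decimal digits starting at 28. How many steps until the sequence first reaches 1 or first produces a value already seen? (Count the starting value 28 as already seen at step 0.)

28 → 2² + 8² = 4 + 64 = 68
68 → 6² + 8² = 36 + 64 = 100
100 → 1² + 0² + 0² = 1 + 0 + 0 = 1  — reached 1.
That took 3 steps.

3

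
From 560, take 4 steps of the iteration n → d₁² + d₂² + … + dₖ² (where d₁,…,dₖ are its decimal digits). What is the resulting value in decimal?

89

560 → 5² + 6² + 0² = 25 + 36 + 0 = 61
61 → 6² + 1² = 36 + 1 = 37
37 → 3² + 7² = 9 + 49 = 58
58 → 5² + 8² = 25 + 64 = 89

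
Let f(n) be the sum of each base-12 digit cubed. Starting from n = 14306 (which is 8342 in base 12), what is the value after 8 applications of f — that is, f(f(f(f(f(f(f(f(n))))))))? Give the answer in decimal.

14306 = (8,3,4,2)_12 → 8³ + 3³ + 4³ + 2³ = 611
611 = (4,2,11)_12 → 4³ + 2³ + 11³ = 1403
1403 = (9,8,11)_12 → 9³ + 8³ + 11³ = 2572
2572 = (1,5,10,4)_12 → 1³ + 5³ + 10³ + 4³ = 1190
1190 = (8,3,2)_12 → 8³ + 3³ + 2³ = 547
547 = (3,9,7)_12 → 3³ + 9³ + 7³ = 1099
1099 = (7,7,7)_12 → 7³ + 7³ + 7³ = 1029
1029 = (7,1,9)_12 → 7³ + 1³ + 9³ = 1073

1073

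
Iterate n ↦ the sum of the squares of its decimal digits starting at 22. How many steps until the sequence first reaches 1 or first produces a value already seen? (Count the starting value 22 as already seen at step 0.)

22 → 2² + 2² = 8
8 → 8² = 64
64 → 6² + 4² = 52
52 → 5² + 2² = 29
29 → 2² + 9² = 85
85 → 8² + 5² = 89
89 → 8² + 9² = 145
145 → 1² + 4² + 5² = 42
42 → 4² + 2² = 20
20 → 2² + 0² = 4
4 → 4² = 16
16 → 1² + 6² = 37
37 → 3² + 7² = 58
58 → 5² + 8² = 89  — 89 repeats.
That took 14 steps.

14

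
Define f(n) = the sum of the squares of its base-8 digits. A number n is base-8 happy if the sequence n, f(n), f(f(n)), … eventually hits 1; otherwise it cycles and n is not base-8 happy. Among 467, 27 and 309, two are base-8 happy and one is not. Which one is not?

467: 467 → 62 → 85 → 30 → 45 → 50 → 40 → 25 → 10 → 5 → 25  — repeats 25 (not base-8 happy)
27: 27 → 18 → 8 → 1  — reaches 1 (base-8 happy)
309: 309 → 77 → 27 → 18 → 8 → 1  — reaches 1 (base-8 happy)

467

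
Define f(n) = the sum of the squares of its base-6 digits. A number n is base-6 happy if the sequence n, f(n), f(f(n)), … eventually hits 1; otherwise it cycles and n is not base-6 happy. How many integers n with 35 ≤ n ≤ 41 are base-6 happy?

1

35: 35 → 50 → 9 → 10 → 17 → 29 → 41 → 26 → 20 → 13 → 5 → 25 → 17  — not base-6 happy
36: 36 → 1  — base-6 happy
37: 37 → 2 → 4 → 16 → 20 → 13 → 5 → 25 → 17 → 29 → 41 → 26 → 20  — not base-6 happy
38: 38 → 5 → 25 → 17 → 29 → 41 → 26 → 20 → 13 → 5  — not base-6 happy
39: 39 → 10 → 17 → 29 → 41 → 26 → 20 → 13 → 5 → 25 → 17  — not base-6 happy
40: 40 → 17 → 29 → 41 → 26 → 20 → 13 → 5 → 25 → 17  — not base-6 happy
41: 41 → 26 → 20 → 13 → 5 → 25 → 17 → 29 → 41  — not base-6 happy
base-6 happy: 36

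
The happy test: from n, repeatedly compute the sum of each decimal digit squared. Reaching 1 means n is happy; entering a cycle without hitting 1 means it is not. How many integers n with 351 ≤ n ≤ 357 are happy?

351: 351 → 35 → 34 → 25 → 29 → 85 → 89 → 145 → 42 → 20 → 4 → 16 → 37 → 58 → 89  (repeats 89)
352: 352 → 38 → 73 → 58 → 89 → 145 → 42 → 20 → 4 → 16 → 37 → 58  (repeats 58)
353: 353 → 43 → 25 → 29 → 85 → 89 → 145 → 42 → 20 → 4 → 16 → 37 → 58 → 89  (repeats 89)
354: 354 → 50 → 25 → 29 → 85 → 89 → 145 → 42 → 20 → 4 → 16 → 37 → 58 → 89  (repeats 89)
355: 355 → 59 → 106 → 37 → 58 → 89 → 145 → 42 → 20 → 4 → 16 → 37  (repeats 37)
356: 356 → 70 → 49 → 97 → 130 → 10 → 1  (reaches 1)
357: 357 → 83 → 73 → 58 → 89 → 145 → 42 → 20 → 4 → 16 → 37 → 58  (repeats 58)
happy: 356

1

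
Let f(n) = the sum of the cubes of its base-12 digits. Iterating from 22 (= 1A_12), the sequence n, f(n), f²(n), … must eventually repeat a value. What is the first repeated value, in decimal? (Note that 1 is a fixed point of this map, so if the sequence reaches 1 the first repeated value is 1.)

1001

22 = (1,10)_12 → 1001
1001 = (6,11,5)_12 → 1672
1672 = (11,7,4)_12 → 1738
1738 = (1,0,0,10)_12 → 1001  — 1001 already appeared earlier.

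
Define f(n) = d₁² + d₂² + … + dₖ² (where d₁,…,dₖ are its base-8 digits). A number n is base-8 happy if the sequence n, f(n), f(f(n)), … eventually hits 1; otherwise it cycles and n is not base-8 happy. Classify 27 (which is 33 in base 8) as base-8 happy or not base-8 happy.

base-8 happy

27 = (3,3)_8 → 18
18 = (2,2)_8 → 8
8 = (1,0)_8 → 1  — reached 1.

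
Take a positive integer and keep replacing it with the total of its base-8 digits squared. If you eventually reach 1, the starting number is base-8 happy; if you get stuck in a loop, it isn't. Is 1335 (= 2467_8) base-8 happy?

1335 = (2,4,6,7)_8 → 2² + 4² + 6² + 7² = 105
105 = (1,5,1)_8 → 1² + 5² + 1² = 27
27 = (3,3)_8 → 3² + 3² = 18
18 = (2,2)_8 → 2² + 2² = 8
8 = (1,0)_8 → 1² + 0² = 1  — reached 1.

base-8 happy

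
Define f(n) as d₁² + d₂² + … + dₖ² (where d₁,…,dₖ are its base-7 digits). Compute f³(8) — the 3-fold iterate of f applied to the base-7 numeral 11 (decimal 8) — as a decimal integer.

8 = (1,1)_7 → 1² + 1² = 1 + 1 = 2
2 = (2)_7 → 2² = 4
4 = (4)_7 → 4² = 16

16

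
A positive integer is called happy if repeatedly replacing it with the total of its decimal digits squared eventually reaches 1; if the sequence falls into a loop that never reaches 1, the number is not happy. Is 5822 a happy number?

5822 → 97
97 → 130
130 → 10
10 → 1  — reached 1.

happy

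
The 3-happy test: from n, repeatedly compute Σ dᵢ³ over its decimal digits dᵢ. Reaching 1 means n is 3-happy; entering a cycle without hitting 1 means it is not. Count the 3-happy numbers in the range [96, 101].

1

96: 96 → 945 → 918 → 1242 → 81 → 513 → 153 → 153  (repeats 153)
97: 97 → 1072 → 352 → 160 → 217 → 352  (repeats 352)
98: 98 → 1241 → 74 → 407 → 407  (repeats 407)
99: 99 → 1458 → 702 → 351 → 153 → 153  (repeats 153)
100: 100 → 1  (reaches 1)
101: 101 → 2 → 8 → 512 → 134 → 92 → 737 → 713 → 371 → 371  (repeats 371)
3-happy: 100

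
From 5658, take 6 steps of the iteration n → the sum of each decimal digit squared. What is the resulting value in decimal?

5658 → 5² + 6² + 5² + 8² = 25 + 36 + 25 + 64 = 150
150 → 1² + 5² + 0² = 1 + 25 + 0 = 26
26 → 2² + 6² = 4 + 36 = 40
40 → 4² + 0² = 16 + 0 = 16
16 → 1² + 6² = 1 + 36 = 37
37 → 3² + 7² = 9 + 49 = 58

58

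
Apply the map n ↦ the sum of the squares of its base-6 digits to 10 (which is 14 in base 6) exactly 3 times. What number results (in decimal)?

41

10 = (1,4)_6 → 17
17 = (2,5)_6 → 29
29 = (4,5)_6 → 41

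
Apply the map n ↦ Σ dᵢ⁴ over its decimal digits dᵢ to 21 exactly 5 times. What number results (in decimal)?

8208

21 → 2⁴ + 1⁴ = 17
17 → 1⁴ + 7⁴ = 2402
2402 → 2⁴ + 4⁴ + 0⁴ + 2⁴ = 288
288 → 2⁴ + 8⁴ + 8⁴ = 8208
8208 → 8⁴ + 2⁴ + 0⁴ + 8⁴ = 8208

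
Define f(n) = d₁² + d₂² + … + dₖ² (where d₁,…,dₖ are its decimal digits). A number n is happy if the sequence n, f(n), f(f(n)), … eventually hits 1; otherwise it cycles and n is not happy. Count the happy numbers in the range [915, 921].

915: 915 → 107 → 50 → 25 → 29 → 85 → 89 → 145 → 42 → 20 → 4 → 16 → 37 → 58 → 89  — not happy
916: 916 → 118 → 66 → 72 → 53 → 34 → 25 → 29 → 85 → 89 → 145 → 42 → 20 → 4 → 16 → 37 → 58 → 89  — not happy
917: 917 → 131 → 11 → 2 → 4 → 16 → 37 → 58 → 89 → 145 → 42 → 20 → 4  — not happy
918: 918 → 146 → 53 → 34 → 25 → 29 → 85 → 89 → 145 → 42 → 20 → 4 → 16 → 37 → 58 → 89  — not happy
919: 919 → 163 → 46 → 52 → 29 → 85 → 89 → 145 → 42 → 20 → 4 → 16 → 37 → 58 → 89  — not happy
920: 920 → 85 → 89 → 145 → 42 → 20 → 4 → 16 → 37 → 58 → 89  — not happy
921: 921 → 86 → 100 → 1  — happy
happy: 921

1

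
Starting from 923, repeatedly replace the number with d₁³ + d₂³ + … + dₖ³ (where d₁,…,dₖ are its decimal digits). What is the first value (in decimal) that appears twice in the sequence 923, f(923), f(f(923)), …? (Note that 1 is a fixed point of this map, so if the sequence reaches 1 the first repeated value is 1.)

923 → 9³ + 2³ + 3³ = 764
764 → 7³ + 6³ + 4³ = 623
623 → 6³ + 2³ + 3³ = 251
251 → 2³ + 5³ + 1³ = 134
134 → 1³ + 3³ + 4³ = 92
92 → 9³ + 2³ = 737
737 → 7³ + 3³ + 7³ = 713
713 → 7³ + 1³ + 3³ = 371
371 → 3³ + 7³ + 1³ = 371  — 371 already appeared earlier.

371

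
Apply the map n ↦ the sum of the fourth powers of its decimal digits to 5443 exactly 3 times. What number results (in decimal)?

5443 → 5⁴ + 4⁴ + 4⁴ + 3⁴ = 625 + 256 + 256 + 81 = 1218
1218 → 1⁴ + 2⁴ + 1⁴ + 8⁴ = 1 + 16 + 1 + 4096 = 4114
4114 → 4⁴ + 1⁴ + 1⁴ + 4⁴ = 256 + 1 + 1 + 256 = 514

514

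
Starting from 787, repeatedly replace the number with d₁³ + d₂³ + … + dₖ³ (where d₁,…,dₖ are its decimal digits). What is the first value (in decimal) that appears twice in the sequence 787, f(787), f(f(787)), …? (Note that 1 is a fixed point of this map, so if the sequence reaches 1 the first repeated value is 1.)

1

787 → 7³ + 8³ + 7³ = 343 + 512 + 343 = 1198
1198 → 1³ + 1³ + 9³ + 8³ = 1 + 1 + 729 + 512 = 1243
1243 → 1³ + 2³ + 4³ + 3³ = 1 + 8 + 64 + 27 = 100
100 → 1³ + 0³ + 0³ = 1 + 0 + 0 = 1  — reached the fixed point 1.
1 → 1, so 1 is the first repeated value.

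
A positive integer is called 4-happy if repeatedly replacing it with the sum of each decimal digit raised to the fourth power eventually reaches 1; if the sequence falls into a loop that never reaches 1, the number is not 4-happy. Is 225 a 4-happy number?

not 4-happy

225 → 2⁴ + 2⁴ + 5⁴ = 16 + 16 + 625 = 657
657 → 6⁴ + 5⁴ + 7⁴ = 1296 + 625 + 2401 = 4322
4322 → 4⁴ + 3⁴ + 2⁴ + 2⁴ = 256 + 81 + 16 + 16 = 369
369 → 3⁴ + 6⁴ + 9⁴ = 81 + 1296 + 6561 = 7938
7938 → 7⁴ + 9⁴ + 3⁴ + 8⁴ = 2401 + 6561 + 81 + 4096 = 13139
13139 → 1⁴ + 3⁴ + 1⁴ + 3⁴ + 9⁴ = 1 + 81 + 1 + 81 + 6561 = 6725
6725 → 6⁴ + 7⁴ + 2⁴ + 5⁴ = 1296 + 2401 + 16 + 625 = 4338
4338 → 4⁴ + 3⁴ + 3⁴ + 8⁴ = 256 + 81 + 81 + 4096 = 4514
4514 → 4⁴ + 5⁴ + 1⁴ + 4⁴ = 256 + 625 + 1 + 256 = 1138
1138 → 1⁴ + 1⁴ + 3⁴ + 8⁴ = 1 + 1 + 81 + 4096 = 4179
4179 → 4⁴ + 1⁴ + 7⁴ + 9⁴ = 256 + 1 + 2401 + 6561 = 9219
9219 → 9⁴ + 2⁴ + 1⁴ + 9⁴ = 6561 + 16 + 1 + 6561 = 13139  — 13139 already seen; the sequence cycles without reaching 1.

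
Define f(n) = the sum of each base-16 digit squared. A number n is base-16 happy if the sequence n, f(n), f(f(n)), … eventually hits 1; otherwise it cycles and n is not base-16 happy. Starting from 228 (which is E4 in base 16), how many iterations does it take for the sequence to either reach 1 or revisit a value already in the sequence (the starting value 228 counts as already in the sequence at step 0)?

15

228 = (14,4)_16 → 212
212 = (13,4)_16 → 185
185 = (11,9)_16 → 202
202 = (12,10)_16 → 244
244 = (15,4)_16 → 241
241 = (15,1)_16 → 226
226 = (14,2)_16 → 200
200 = (12,8)_16 → 208
208 = (13,0)_16 → 169
169 = (10,9)_16 → 181
181 = (11,5)_16 → 146
146 = (9,2)_16 → 85
85 = (5,5)_16 → 50
50 = (3,2)_16 → 13
13 = (13)_16 → 169  — 169 repeats.
That took 15 steps.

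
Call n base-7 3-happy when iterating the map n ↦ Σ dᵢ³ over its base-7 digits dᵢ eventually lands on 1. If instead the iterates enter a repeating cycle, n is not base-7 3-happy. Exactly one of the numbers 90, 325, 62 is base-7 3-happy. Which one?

90: 90 → 342 → 648 → 282 → 258 → 342  — repeats 342 (not base-7 3-happy)
325: 325 → 307 → 433 → 343 → 1  — reaches 1 (base-7 3-happy)
62: 62 → 218 → 92 → 218  — repeats 218 (not base-7 3-happy)

325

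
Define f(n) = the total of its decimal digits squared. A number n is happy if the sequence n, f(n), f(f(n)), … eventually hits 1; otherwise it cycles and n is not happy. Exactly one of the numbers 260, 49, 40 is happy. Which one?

49

260: 260 → 40 → 16 → 37 → 58 → 89 → 145 → 42 → 20 → 4 → 16  — repeats 16 (not happy)
49: 49 → 97 → 130 → 10 → 1  — reaches 1 (happy)
40: 40 → 16 → 37 → 58 → 89 → 145 → 42 → 20 → 4 → 16  — repeats 16 (not happy)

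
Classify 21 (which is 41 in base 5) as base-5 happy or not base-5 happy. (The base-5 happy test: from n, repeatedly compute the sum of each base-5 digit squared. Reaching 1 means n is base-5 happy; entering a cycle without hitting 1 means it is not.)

21 = (4,1)_5 → 4² + 1² = 16 + 1 = 17
17 = (3,2)_5 → 3² + 2² = 9 + 4 = 13
13 = (2,3)_5 → 2² + 3² = 4 + 9 = 13  — 13 already seen; the sequence cycles without reaching 1.

not base-5 happy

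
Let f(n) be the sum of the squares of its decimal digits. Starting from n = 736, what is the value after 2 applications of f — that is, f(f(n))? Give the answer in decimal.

736 → 94
94 → 97

97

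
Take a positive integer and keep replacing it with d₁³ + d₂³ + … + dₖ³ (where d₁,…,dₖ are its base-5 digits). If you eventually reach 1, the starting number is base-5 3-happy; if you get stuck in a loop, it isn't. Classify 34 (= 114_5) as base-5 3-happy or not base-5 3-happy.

not base-5 3-happy

34 = (1,1,4)_5 → 1³ + 1³ + 4³ = 1 + 1 + 64 = 66
66 = (2,3,1)_5 → 2³ + 3³ + 1³ = 8 + 27 + 1 = 36
36 = (1,2,1)_5 → 1³ + 2³ + 1³ = 1 + 8 + 1 = 10
10 = (2,0)_5 → 2³ + 0³ = 8 + 0 = 8
8 = (1,3)_5 → 1³ + 3³ = 1 + 27 = 28
28 = (1,0,3)_5 → 1³ + 0³ + 3³ = 1 + 0 + 27 = 28  — 28 already seen; the sequence cycles without reaching 1.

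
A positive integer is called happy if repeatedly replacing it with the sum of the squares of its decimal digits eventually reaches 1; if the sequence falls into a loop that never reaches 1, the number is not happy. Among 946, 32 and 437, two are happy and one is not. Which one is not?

946: 946 → 133 → 19 → 82 → 68 → 100 → 1  — reaches 1 (happy)
32: 32 → 13 → 10 → 1  — reaches 1 (happy)
437: 437 → 74 → 65 → 61 → 37 → 58 → 89 → 145 → 42 → 20 → 4 → 16 → 37  — repeats 37 (not happy)

437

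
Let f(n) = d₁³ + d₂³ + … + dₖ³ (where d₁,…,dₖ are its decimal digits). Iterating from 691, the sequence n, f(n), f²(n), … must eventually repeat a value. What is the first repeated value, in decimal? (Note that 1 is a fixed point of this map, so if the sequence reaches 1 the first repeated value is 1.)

370

691 → 946
946 → 1009
1009 → 730
730 → 370
370 → 370  — 370 already appeared earlier.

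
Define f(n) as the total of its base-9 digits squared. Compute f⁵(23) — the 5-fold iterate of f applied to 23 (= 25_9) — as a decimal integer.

53

23 = (2,5)_9 → 2² + 5² = 29
29 = (3,2)_9 → 3² + 2² = 13
13 = (1,4)_9 → 1² + 4² = 17
17 = (1,8)_9 → 1² + 8² = 65
65 = (7,2)_9 → 7² + 2² = 53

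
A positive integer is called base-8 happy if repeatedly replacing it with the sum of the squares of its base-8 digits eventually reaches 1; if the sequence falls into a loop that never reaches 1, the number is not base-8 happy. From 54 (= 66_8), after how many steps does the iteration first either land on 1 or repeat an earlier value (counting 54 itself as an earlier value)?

5

54 = (6,6)_8 → 6² + 6² = 36 + 36 = 72
72 = (1,1,0)_8 → 1² + 1² + 0² = 1 + 1 + 0 = 2
2 = (2)_8 → 2² = 4
4 = (4)_8 → 4² = 16
16 = (2,0)_8 → 2² + 0² = 4 + 0 = 4  — 4 repeats.
That took 5 steps.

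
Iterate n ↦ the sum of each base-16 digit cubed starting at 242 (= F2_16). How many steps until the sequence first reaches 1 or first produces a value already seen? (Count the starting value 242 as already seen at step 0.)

242 = (15,2)_16 → 15³ + 2³ = 3375 + 8 = 3383
3383 = (13,3,7)_16 → 13³ + 3³ + 7³ = 2197 + 27 + 343 = 2567
2567 = (10,0,7)_16 → 10³ + 0³ + 7³ = 1000 + 0 + 343 = 1343
1343 = (5,3,15)_16 → 5³ + 3³ + 15³ = 125 + 27 + 3375 = 3527
3527 = (13,12,7)_16 → 13³ + 12³ + 7³ = 2197 + 1728 + 343 = 4268
4268 = (1,0,10,12)_16 → 1³ + 0³ + 10³ + 12³ = 1 + 0 + 1000 + 1728 = 2729
2729 = (10,10,9)_16 → 10³ + 10³ + 9³ = 1000 + 1000 + 729 = 2729  — 2729 repeats.
That took 7 steps.

7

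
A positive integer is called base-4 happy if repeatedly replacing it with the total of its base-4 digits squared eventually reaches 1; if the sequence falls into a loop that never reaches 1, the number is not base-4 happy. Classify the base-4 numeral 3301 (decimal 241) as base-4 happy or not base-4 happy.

base-4 happy

241 = (3,3,0,1)_4 → 3² + 3² + 0² + 1² = 9 + 9 + 0 + 1 = 19
19 = (1,0,3)_4 → 1² + 0² + 3² = 1 + 0 + 9 = 10
10 = (2,2)_4 → 2² + 2² = 4 + 4 = 8
8 = (2,0)_4 → 2² + 0² = 4 + 0 = 4
4 = (1,0)_4 → 1² + 0² = 1 + 0 = 1  — reached 1.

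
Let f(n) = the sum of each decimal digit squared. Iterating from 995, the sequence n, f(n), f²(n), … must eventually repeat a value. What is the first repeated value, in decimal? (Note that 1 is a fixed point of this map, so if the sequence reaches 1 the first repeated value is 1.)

995 → 9² + 9² + 5² = 81 + 81 + 25 = 187
187 → 1² + 8² + 7² = 1 + 64 + 49 = 114
114 → 1² + 1² + 4² = 1 + 1 + 16 = 18
18 → 1² + 8² = 1 + 64 = 65
65 → 6² + 5² = 36 + 25 = 61
61 → 6² + 1² = 36 + 1 = 37
37 → 3² + 7² = 9 + 49 = 58
58 → 5² + 8² = 25 + 64 = 89
89 → 8² + 9² = 64 + 81 = 145
145 → 1² + 4² + 5² = 1 + 16 + 25 = 42
42 → 4² + 2² = 16 + 4 = 20
20 → 2² + 0² = 4 + 0 = 4
4 → 4² = 16
16 → 1² + 6² = 1 + 36 = 37  — 37 already appeared earlier.

37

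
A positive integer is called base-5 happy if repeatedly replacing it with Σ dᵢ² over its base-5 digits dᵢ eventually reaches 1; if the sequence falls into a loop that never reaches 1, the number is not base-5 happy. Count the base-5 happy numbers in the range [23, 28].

3

23: 23 → 25 → 1  (reaches 1)
24: 24 → 32 → 6 → 2 → 4 → 16 → 10 → 4  (repeats 4)
25: 25 → 1  (reaches 1)
26: 26 → 2 → 4 → 16 → 10 → 4  (repeats 4)
27: 27 → 5 → 1  (reaches 1)
28: 28 → 10 → 4 → 16 → 10  (repeats 10)
base-5 happy: 23, 25, 27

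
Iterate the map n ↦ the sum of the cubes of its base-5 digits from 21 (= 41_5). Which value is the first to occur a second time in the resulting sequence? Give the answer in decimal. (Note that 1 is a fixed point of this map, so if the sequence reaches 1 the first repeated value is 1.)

21 = (4,1)_5 → 4³ + 1³ = 64 + 1 = 65
65 = (2,3,0)_5 → 2³ + 3³ + 0³ = 8 + 27 + 0 = 35
35 = (1,2,0)_5 → 1³ + 2³ + 0³ = 1 + 8 + 0 = 9
9 = (1,4)_5 → 1³ + 4³ = 1 + 64 = 65  — 65 already appeared earlier.

65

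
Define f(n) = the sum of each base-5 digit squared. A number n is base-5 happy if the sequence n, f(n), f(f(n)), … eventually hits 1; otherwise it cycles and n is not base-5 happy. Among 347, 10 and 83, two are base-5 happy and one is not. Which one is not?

347: 347 → 33 → 11 → 5 → 1  — reaches 1 (base-5 happy)
10: 10 → 4 → 16 → 10  — repeats 10 (not base-5 happy)
83: 83 → 19 → 25 → 1  — reaches 1 (base-5 happy)

10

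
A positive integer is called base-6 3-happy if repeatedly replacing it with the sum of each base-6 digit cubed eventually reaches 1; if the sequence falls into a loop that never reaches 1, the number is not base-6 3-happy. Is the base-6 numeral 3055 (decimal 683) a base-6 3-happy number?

base-6 3-happy

683 = (3,0,5,5)_6 → 3³ + 0³ + 5³ + 5³ = 277
277 = (1,1,4,1)_6 → 1³ + 1³ + 4³ + 1³ = 67
67 = (1,5,1)_6 → 1³ + 5³ + 1³ = 127
127 = (3,3,1)_6 → 3³ + 3³ + 1³ = 55
55 = (1,3,1)_6 → 1³ + 3³ + 1³ = 29
29 = (4,5)_6 → 4³ + 5³ = 189
189 = (5,1,3)_6 → 5³ + 1³ + 3³ = 153
153 = (4,1,3)_6 → 4³ + 1³ + 3³ = 92
92 = (2,3,2)_6 → 2³ + 3³ + 2³ = 43
43 = (1,1,1)_6 → 1³ + 1³ + 1³ = 3
3 = (3)_6 → 3³ = 27
27 = (4,3)_6 → 4³ + 3³ = 91
91 = (2,3,1)_6 → 2³ + 3³ + 1³ = 36
36 = (1,0,0)_6 → 1³ + 0³ + 0³ = 1  — reached 1.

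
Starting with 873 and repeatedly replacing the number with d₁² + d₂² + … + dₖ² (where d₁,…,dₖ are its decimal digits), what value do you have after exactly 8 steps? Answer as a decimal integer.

89

873 → 8² + 7² + 3² = 122
122 → 1² + 2² + 2² = 9
9 → 9² = 81
81 → 8² + 1² = 65
65 → 6² + 5² = 61
61 → 6² + 1² = 37
37 → 3² + 7² = 58
58 → 5² + 8² = 89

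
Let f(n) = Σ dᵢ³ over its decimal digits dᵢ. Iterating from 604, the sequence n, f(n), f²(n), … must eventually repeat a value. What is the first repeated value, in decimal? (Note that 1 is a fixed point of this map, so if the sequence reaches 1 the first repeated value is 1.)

604 → 6³ + 0³ + 4³ = 280
280 → 2³ + 8³ + 0³ = 520
520 → 5³ + 2³ + 0³ = 133
133 → 1³ + 3³ + 3³ = 55
55 → 5³ + 5³ = 250
250 → 2³ + 5³ + 0³ = 133  — 133 already appeared earlier.

133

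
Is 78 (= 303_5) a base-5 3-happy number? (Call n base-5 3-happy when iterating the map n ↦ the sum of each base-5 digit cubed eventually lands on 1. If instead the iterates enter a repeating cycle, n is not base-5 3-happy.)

not base-5 3-happy

78 = (3,0,3)_5 → 54
54 = (2,0,4)_5 → 72
72 = (2,4,2)_5 → 80
80 = (3,1,0)_5 → 28
28 = (1,0,3)_5 → 28  — 28 already seen; the sequence cycles without reaching 1.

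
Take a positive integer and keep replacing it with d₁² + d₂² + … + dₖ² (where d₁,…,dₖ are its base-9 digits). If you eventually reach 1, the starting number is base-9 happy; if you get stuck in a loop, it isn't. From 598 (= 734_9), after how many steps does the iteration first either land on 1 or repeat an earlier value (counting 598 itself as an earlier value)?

3

598 = (7,3,4)_9 → 74
74 = (8,2)_9 → 68
68 = (7,5)_9 → 74  — 74 repeats.
That took 3 steps.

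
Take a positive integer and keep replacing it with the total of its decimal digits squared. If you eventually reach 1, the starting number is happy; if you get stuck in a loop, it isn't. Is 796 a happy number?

not happy

796 → 166
166 → 73
73 → 58
58 → 89
89 → 145
145 → 42
42 → 20
20 → 4
4 → 16
16 → 37
37 → 58  — 58 already seen; the sequence cycles without reaching 1.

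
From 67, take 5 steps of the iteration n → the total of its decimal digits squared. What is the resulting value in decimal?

67 → 6² + 7² = 36 + 49 = 85
85 → 8² + 5² = 64 + 25 = 89
89 → 8² + 9² = 64 + 81 = 145
145 → 1² + 4² + 5² = 1 + 16 + 25 = 42
42 → 4² + 2² = 16 + 4 = 20

20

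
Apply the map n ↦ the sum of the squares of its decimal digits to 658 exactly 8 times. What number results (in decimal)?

58

658 → 6² + 5² + 8² = 125
125 → 1² + 2² + 5² = 30
30 → 3² + 0² = 9
9 → 9² = 81
81 → 8² + 1² = 65
65 → 6² + 5² = 61
61 → 6² + 1² = 37
37 → 3² + 7² = 58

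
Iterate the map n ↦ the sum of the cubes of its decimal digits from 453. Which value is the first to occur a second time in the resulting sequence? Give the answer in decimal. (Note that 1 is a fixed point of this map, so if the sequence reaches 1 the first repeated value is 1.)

153

453 → 4³ + 5³ + 3³ = 216
216 → 2³ + 1³ + 6³ = 225
225 → 2³ + 2³ + 5³ = 141
141 → 1³ + 4³ + 1³ = 66
66 → 6³ + 6³ = 432
432 → 4³ + 3³ + 2³ = 99
99 → 9³ + 9³ = 1458
1458 → 1³ + 4³ + 5³ + 8³ = 702
702 → 7³ + 0³ + 2³ = 351
351 → 3³ + 5³ + 1³ = 153
153 → 1³ + 5³ + 3³ = 153  — 153 already appeared earlier.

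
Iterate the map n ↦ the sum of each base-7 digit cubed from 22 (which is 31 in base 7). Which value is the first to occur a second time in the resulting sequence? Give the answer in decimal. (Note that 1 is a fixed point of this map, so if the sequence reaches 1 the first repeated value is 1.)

28

22 = (3,1)_7 → 3³ + 1³ = 28
28 = (4,0)_7 → 4³ + 0³ = 64
64 = (1,2,1)_7 → 1³ + 2³ + 1³ = 10
10 = (1,3)_7 → 1³ + 3³ = 28  — 28 already appeared earlier.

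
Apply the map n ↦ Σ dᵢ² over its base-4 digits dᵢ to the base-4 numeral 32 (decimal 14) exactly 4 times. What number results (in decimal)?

4

14 = (3,2)_4 → 3² + 2² = 13
13 = (3,1)_4 → 3² + 1² = 10
10 = (2,2)_4 → 2² + 2² = 8
8 = (2,0)_4 → 2² + 0² = 4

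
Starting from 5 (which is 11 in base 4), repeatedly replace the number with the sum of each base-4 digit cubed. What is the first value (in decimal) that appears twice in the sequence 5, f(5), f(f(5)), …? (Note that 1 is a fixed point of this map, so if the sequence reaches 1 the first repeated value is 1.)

5 = (1,1)_4 → 1³ + 1³ = 2
2 = (2)_4 → 2³ = 8
8 = (2,0)_4 → 2³ + 0³ = 8  — 8 already appeared earlier.

8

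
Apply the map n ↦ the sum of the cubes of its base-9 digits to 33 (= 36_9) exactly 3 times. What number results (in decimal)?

27

33 = (3,6)_9 → 3³ + 6³ = 243
243 = (3,0,0)_9 → 3³ + 0³ + 0³ = 27
27 = (3,0)_9 → 3³ + 0³ = 27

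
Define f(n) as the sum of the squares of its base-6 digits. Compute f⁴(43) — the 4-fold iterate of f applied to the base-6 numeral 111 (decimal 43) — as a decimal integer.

17

43 = (1,1,1)_6 → 3
3 = (3)_6 → 9
9 = (1,3)_6 → 10
10 = (1,4)_6 → 17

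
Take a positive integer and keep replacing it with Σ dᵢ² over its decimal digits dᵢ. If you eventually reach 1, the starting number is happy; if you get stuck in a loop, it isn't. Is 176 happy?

176 → 1² + 7² + 6² = 86
86 → 8² + 6² = 100
100 → 1² + 0² + 0² = 1  — reached 1.

happy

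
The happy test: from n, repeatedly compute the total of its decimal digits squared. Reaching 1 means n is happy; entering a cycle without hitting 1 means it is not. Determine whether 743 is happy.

not happy

743 → 7² + 4² + 3² = 74
74 → 7² + 4² = 65
65 → 6² + 5² = 61
61 → 6² + 1² = 37
37 → 3² + 7² = 58
58 → 5² + 8² = 89
89 → 8² + 9² = 145
145 → 1² + 4² + 5² = 42
42 → 4² + 2² = 20
20 → 2² + 0² = 4
4 → 4² = 16
16 → 1² + 6² = 37  — 37 already seen; the sequence cycles without reaching 1.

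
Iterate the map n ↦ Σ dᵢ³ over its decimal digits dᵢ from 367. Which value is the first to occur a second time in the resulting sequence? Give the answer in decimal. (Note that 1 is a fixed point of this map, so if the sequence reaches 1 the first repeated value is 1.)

367 → 3³ + 6³ + 7³ = 27 + 216 + 343 = 586
586 → 5³ + 8³ + 6³ = 125 + 512 + 216 = 853
853 → 8³ + 5³ + 3³ = 512 + 125 + 27 = 664
664 → 6³ + 6³ + 4³ = 216 + 216 + 64 = 496
496 → 4³ + 9³ + 6³ = 64 + 729 + 216 = 1009
1009 → 1³ + 0³ + 0³ + 9³ = 1 + 0 + 0 + 729 = 730
730 → 7³ + 3³ + 0³ = 343 + 27 + 0 = 370
370 → 3³ + 7³ + 0³ = 27 + 343 + 0 = 370  — 370 already appeared earlier.

370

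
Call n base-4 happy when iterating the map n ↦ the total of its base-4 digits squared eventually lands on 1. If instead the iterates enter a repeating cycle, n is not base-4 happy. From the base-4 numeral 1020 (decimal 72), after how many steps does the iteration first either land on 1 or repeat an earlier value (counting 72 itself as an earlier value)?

4

72 = (1,0,2,0)_4 → 1² + 0² + 2² + 0² = 5
5 = (1,1)_4 → 1² + 1² = 2
2 = (2)_4 → 2² = 4
4 = (1,0)_4 → 1² + 0² = 1  — reached 1.
That took 4 steps.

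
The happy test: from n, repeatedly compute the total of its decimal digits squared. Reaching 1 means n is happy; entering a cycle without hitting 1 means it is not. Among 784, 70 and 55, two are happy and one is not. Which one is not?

55

784: 784 → 129 → 86 → 100 → 1  — reaches 1 (happy)
70: 70 → 49 → 97 → 130 → 10 → 1  — reaches 1 (happy)
55: 55 → 50 → 25 → 29 → 85 → 89 → 145 → 42 → 20 → 4 → 16 → 37 → 58 → 89  — repeats 89 (not happy)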